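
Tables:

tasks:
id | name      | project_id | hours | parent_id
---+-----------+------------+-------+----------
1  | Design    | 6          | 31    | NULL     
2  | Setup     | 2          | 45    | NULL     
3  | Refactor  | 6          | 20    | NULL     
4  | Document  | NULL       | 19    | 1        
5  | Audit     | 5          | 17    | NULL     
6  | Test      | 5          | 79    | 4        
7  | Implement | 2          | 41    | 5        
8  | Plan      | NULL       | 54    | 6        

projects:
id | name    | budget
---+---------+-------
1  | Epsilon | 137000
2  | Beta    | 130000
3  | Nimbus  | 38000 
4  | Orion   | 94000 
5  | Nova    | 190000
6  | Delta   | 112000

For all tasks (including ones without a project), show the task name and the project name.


LEFT JOIN keeps every row from tasks (the left table); where project_id has no match in projects, the project columns become NULL. Walk through each task:
  - task 1 (Design): project_id=6 -> matches Delta
  - task 2 (Setup): project_id=2 -> matches Beta
  - task 3 (Refactor): project_id=6 -> matches Delta
  - task 4 (Document): project_id=NULL, no match -> kept with NULL
  - task 5 (Audit): project_id=5 -> matches Nova
  - task 6 (Test): project_id=5 -> matches Nova
  - task 7 (Implement): project_id=2 -> matches Beta
  - task 8 (Plan): project_id=NULL, no match -> kept with NULL
All 8 rows appear; 2 have NULL project.

SQL:
SELECT a.name, b.name AS project
FROM tasks a
LEFT JOIN projects b ON a.project_id = b.id

Result:
name      | project
----------+--------
Design    | Delta  
Setup     | Beta   
Refactor  | Delta  
Document  | NULL   
Audit     | Nova   
Test      | Nova   
Implement | Beta   
Plan      | NULL   


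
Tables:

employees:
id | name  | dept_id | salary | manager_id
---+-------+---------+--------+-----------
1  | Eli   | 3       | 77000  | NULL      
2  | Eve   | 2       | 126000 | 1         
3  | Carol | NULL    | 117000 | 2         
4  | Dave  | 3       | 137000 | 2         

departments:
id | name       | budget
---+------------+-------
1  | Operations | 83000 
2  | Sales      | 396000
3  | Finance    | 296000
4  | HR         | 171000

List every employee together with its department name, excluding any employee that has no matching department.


INNER JOIN keeps only employees rows whose dept_id matches an id in departments. Walk through each employee:
  - employee 1 (Eli): dept_id=3 -> matches Finance
  - employee 2 (Eve): dept_id=2 -> matches Sales
  - employee 3 (Carol): dept_id=NULL, no match -> dropped
  - employee 4 (Dave): dept_id=3 -> matches Finance
So 1 of 4 rows is dropped.

SQL:
SELECT a.name, b.name AS department
FROM employees a
INNER JOIN departments b ON a.dept_id = b.id

Result:
name | department
-----+-----------
Eli  | Finance   
Eve  | Sales     
Dave | Finance   


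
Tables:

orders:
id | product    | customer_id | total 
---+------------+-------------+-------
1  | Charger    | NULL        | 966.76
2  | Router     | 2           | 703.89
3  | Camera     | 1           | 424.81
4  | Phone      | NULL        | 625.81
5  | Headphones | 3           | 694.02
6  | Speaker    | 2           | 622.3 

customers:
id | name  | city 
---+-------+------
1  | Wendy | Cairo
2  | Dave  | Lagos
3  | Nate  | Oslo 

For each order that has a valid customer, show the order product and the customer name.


INNER JOIN keeps only orders rows whose customer_id matches an id in customers. Walk through each order:
  - order 1 (Charger): customer_id=NULL, no match -> dropped
  - order 2 (Router): customer_id=2 -> matches Dave
  - order 3 (Camera): customer_id=1 -> matches Wendy
  - order 4 (Phone): customer_id=NULL, no match -> dropped
  - order 5 (Headphones): customer_id=3 -> matches Nate
  - order 6 (Speaker): customer_id=2 -> matches Dave
So 2 of 6 rows are dropped.

SQL:
SELECT a.product, b.name AS customer
FROM orders a
INNER JOIN customers b ON a.customer_id = b.id

Result:
product    | customer
-----------+---------
Router     | Dave    
Camera     | Wendy   
Headphones | Nate    
Speaker    | Dave    


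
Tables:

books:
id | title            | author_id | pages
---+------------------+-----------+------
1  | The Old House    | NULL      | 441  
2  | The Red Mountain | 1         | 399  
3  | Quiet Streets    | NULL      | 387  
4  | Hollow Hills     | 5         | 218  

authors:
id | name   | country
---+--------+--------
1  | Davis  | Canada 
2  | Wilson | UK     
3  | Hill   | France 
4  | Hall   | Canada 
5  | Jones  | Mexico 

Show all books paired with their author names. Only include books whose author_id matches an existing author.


INNER JOIN keeps only books rows whose author_id matches an id in authors. Walk through each book:
  - book 1 (The Old House): author_id=NULL, no match -> dropped
  - book 2 (The Red Mountain): author_id=1 -> matches Davis
  - book 3 (Quiet Streets): author_id=NULL, no match -> dropped
  - book 4 (Hollow Hills): author_id=5 -> matches Jones
So 2 of 4 rows are dropped.

SQL:
SELECT a.title, b.name AS author
FROM books a
INNER JOIN authors b ON a.author_id = b.id

Result:
title            | author
-----------------+-------
The Red Mountain | Davis 
Hollow Hills     | Jones 


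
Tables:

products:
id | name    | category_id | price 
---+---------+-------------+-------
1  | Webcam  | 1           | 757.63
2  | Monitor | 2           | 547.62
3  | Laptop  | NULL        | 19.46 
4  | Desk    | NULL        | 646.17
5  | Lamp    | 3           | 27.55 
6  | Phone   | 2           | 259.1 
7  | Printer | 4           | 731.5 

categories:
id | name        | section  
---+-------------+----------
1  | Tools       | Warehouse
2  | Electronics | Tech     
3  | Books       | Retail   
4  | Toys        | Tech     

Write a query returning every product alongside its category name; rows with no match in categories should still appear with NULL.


LEFT JOIN keeps every row from products (the left table); where category_id has no match in categories, the category columns become NULL. Walk through each product:
  - product 1 (Webcam): category_id=1 -> matches Tools
  - product 2 (Monitor): category_id=2 -> matches Electronics
  - product 3 (Laptop): category_id=NULL, no match -> kept with NULL
  - product 4 (Desk): category_id=NULL, no match -> kept with NULL
  - product 5 (Lamp): category_id=3 -> matches Books
  - product 6 (Phone): category_id=2 -> matches Electronics
  - product 7 (Printer): category_id=4 -> matches Toys
All 7 rows appear; 2 have NULL category.

SQL:
SELECT a.name, b.name AS category
FROM products a
LEFT JOIN categories b ON a.category_id = b.id

Result:
name    | category   
--------+------------
Webcam  | Tools      
Monitor | Electronics
Laptop  | NULL       
Desk    | NULL       
Lamp    | Books      
Phone   | Electronics
Printer | Toys       


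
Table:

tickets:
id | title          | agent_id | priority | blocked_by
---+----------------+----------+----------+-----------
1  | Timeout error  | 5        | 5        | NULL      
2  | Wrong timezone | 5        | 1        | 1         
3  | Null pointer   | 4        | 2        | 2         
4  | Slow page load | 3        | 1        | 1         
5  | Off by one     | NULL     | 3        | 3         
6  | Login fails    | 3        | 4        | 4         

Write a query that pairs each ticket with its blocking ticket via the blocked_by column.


This is a self-join: tickets is joined to a second copy of itself, matching each row's blocked_by to another row's id. Use LEFT JOIN so rows with blocked_by=NULL are kept.
  - ticket 1 (Timeout error): blocked_by=NULL -> NULL
  - ticket 2 (Wrong timezone): blocked_by=1 -> Timeout error
  - ticket 3 (Null pointer): blocked_by=2 -> Wrong timezone
  - ticket 4 (Slow page load): blocked_by=1 -> Timeout error
  - ticket 5 (Off by one): blocked_by=3 -> Null pointer
  - ticket 6 (Login fails): blocked_by=4 -> Slow page load

SQL:
SELECT a.title AS item, b.title AS blocked_by
FROM tickets a
LEFT JOIN tickets b ON a.blocked_by = b.id

Result:
item           | blocked_by    
---------------+---------------
Timeout error  | NULL          
Wrong timezone | Timeout error 
Null pointer   | Wrong timezone
Slow page load | Timeout error 
Off by one     | Null pointer  
Login fails    | Slow page load


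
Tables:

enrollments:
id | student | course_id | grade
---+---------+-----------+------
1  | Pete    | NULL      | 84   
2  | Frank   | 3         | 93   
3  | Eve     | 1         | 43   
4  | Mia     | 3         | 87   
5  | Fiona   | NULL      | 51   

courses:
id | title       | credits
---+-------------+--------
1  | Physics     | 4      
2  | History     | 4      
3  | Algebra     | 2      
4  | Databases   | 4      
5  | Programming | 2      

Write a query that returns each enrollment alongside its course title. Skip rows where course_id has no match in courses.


INNER JOIN keeps only enrollments rows whose course_id matches an id in courses. Walk through each enrollment:
  - enrollment 1 (Pete): course_id=NULL, no match -> dropped
  - enrollment 2 (Frank): course_id=3 -> matches Algebra
  - enrollment 3 (Eve): course_id=1 -> matches Physics
  - enrollment 4 (Mia): course_id=3 -> matches Algebra
  - enrollment 5 (Fiona): course_id=NULL, no match -> dropped
So 2 of 5 rows are dropped.

SQL:
SELECT a.student, b.title AS course
FROM enrollments a
INNER JOIN courses b ON a.course_id = b.id

Result:
student | course 
--------+--------
Frank   | Algebra
Eve     | Physics
Mia     | Algebra


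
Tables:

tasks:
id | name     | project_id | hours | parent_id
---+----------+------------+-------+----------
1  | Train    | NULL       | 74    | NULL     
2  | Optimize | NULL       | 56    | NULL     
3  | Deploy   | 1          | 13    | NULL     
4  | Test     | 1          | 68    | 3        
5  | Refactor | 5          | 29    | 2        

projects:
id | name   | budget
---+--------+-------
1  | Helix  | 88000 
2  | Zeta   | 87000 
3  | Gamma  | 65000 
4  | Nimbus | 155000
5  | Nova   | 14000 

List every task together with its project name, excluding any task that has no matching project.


INNER JOIN keeps only tasks rows whose project_id matches an id in projects. Walk through each task:
  - task 1 (Train): project_id=NULL, no match -> dropped
  - task 2 (Optimize): project_id=NULL, no match -> dropped
  - task 3 (Deploy): project_id=1 -> matches Helix
  - task 4 (Test): project_id=1 -> matches Helix
  - task 5 (Refactor): project_id=5 -> matches Nova
So 2 of 5 rows are dropped.

SQL:
SELECT a.name, b.name AS project
FROM tasks a
INNER JOIN projects b ON a.project_id = b.id

Result:
name     | project
---------+--------
Deploy   | Helix  
Test     | Helix  
Refactor | Nova   


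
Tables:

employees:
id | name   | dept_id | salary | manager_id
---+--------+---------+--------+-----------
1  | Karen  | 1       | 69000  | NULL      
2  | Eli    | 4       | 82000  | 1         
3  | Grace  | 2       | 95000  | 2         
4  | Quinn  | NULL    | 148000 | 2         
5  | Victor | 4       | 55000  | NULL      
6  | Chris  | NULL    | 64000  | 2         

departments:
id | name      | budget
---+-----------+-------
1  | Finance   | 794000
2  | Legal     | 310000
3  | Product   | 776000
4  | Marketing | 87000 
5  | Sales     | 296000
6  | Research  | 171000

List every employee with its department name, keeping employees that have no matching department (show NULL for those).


LEFT JOIN keeps every row from employees (the left table); where dept_id has no match in departments, the department columns become NULL. Walk through each employee:
  - employee 1 (Karen): dept_id=1 -> matches Finance
  - employee 2 (Eli): dept_id=4 -> matches Marketing
  - employee 3 (Grace): dept_id=2 -> matches Legal
  - employee 4 (Quinn): dept_id=NULL, no match -> kept with NULL
  - employee 5 (Victor): dept_id=4 -> matches Marketing
  - employee 6 (Chris): dept_id=NULL, no match -> kept with NULL
All 6 rows appear; 2 have NULL department.

SQL:
SELECT a.name, b.name AS department
FROM employees a
LEFT JOIN departments b ON a.dept_id = b.id

Result:
name   | department
-------+-----------
Karen  | Finance   
Eli    | Marketing 
Grace  | Legal     
Quinn  | NULL      
Victor | Marketing 
Chris  | NULL      


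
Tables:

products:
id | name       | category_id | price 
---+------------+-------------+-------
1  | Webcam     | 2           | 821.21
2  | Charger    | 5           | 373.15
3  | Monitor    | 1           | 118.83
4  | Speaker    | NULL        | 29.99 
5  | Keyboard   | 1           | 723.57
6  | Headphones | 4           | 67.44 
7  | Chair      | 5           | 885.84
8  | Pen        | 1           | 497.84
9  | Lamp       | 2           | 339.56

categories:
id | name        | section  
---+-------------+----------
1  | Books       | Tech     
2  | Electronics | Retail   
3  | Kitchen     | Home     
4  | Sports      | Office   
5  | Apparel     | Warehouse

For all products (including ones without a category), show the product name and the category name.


LEFT JOIN keeps every row from products (the left table); where category_id has no match in categories, the category columns become NULL. Walk through each product:
  - product 1 (Webcam): category_id=2 -> matches Electronics
  - product 2 (Charger): category_id=5 -> matches Apparel
  - product 3 (Monitor): category_id=1 -> matches Books
  - product 4 (Speaker): category_id=NULL, no match -> kept with NULL
  - product 5 (Keyboard): category_id=1 -> matches Books
  - product 6 (Headphones): category_id=4 -> matches Sports
  - product 7 (Chair): category_id=5 -> matches Apparel
  - product 8 (Pen): category_id=1 -> matches Books
  - product 9 (Lamp): category_id=2 -> matches Electronics
All 9 rows appear; 1 has NULL category.

SQL:
SELECT a.name, b.name AS category
FROM products a
LEFT JOIN categories b ON a.category_id = b.id

Result:
name       | category   
-----------+------------
Webcam     | Electronics
Charger    | Apparel    
Monitor    | Books      
Speaker    | NULL       
Keyboard   | Books      
Headphones | Sports     
Chair      | Apparel    
Pen        | Books      
Lamp       | Electronics


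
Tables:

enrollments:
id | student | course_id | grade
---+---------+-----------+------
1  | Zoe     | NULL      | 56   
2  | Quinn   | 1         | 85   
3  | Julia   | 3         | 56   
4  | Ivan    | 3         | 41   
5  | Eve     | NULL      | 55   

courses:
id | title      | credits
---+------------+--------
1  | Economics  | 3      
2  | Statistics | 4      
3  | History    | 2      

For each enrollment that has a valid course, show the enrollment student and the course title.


INNER JOIN keeps only enrollments rows whose course_id matches an id in courses. Walk through each enrollment:
  - enrollment 1 (Zoe): course_id=NULL, no match -> dropped
  - enrollment 2 (Quinn): course_id=1 -> matches Economics
  - enrollment 3 (Julia): course_id=3 -> matches History
  - enrollment 4 (Ivan): course_id=3 -> matches History
  - enrollment 5 (Eve): course_id=NULL, no match -> dropped
So 2 of 5 rows are dropped.

SQL:
SELECT a.student, b.title AS course
FROM enrollments a
INNER JOIN courses b ON a.course_id = b.id

Result:
student | course   
--------+----------
Quinn   | Economics
Julia   | History  
Ivan    | History  


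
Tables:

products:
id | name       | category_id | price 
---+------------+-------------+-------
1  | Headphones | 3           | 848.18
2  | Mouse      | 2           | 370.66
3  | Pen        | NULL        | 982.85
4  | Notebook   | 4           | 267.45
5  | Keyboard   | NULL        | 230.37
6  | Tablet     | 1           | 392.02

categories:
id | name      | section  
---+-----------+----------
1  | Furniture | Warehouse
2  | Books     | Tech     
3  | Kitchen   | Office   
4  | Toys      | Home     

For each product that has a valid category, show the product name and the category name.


INNER JOIN keeps only products rows whose category_id matches an id in categories. Walk through each product:
  - product 1 (Headphones): category_id=3 -> matches Kitchen
  - product 2 (Mouse): category_id=2 -> matches Books
  - product 3 (Pen): category_id=NULL, no match -> dropped
  - product 4 (Notebook): category_id=4 -> matches Toys
  - product 5 (Keyboard): category_id=NULL, no match -> dropped
  - product 6 (Tablet): category_id=1 -> matches Furniture
So 2 of 6 rows are dropped.

SQL:
SELECT a.name, b.name AS category
FROM products a
INNER JOIN categories b ON a.category_id = b.id

Result:
name       | category 
-----------+----------
Headphones | Kitchen  
Mouse      | Books    
Notebook   | Toys     
Tablet     | Furniture


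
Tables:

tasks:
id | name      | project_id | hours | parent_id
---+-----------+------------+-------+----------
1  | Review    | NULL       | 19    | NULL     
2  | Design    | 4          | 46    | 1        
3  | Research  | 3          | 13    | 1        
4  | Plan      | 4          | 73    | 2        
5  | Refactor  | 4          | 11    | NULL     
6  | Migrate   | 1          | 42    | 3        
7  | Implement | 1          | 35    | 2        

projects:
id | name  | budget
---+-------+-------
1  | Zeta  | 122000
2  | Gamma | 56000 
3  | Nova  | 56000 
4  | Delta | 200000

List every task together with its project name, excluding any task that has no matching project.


INNER JOIN keeps only tasks rows whose project_id matches an id in projects. Walk through each task:
  - task 1 (Review): project_id=NULL, no match -> dropped
  - task 2 (Design): project_id=4 -> matches Delta
  - task 3 (Research): project_id=3 -> matches Nova
  - task 4 (Plan): project_id=4 -> matches Delta
  - task 5 (Refactor): project_id=4 -> matches Delta
  - task 6 (Migrate): project_id=1 -> matches Zeta
  - task 7 (Implement): project_id=1 -> matches Zeta
So 1 of 7 rows is dropped.

SQL:
SELECT a.name, b.name AS project
FROM tasks a
INNER JOIN projects b ON a.project_id = b.id

Result:
name      | project
----------+--------
Design    | Delta  
Research  | Nova   
Plan      | Delta  
Refactor  | Delta  
Migrate   | Zeta   
Implement | Zeta   


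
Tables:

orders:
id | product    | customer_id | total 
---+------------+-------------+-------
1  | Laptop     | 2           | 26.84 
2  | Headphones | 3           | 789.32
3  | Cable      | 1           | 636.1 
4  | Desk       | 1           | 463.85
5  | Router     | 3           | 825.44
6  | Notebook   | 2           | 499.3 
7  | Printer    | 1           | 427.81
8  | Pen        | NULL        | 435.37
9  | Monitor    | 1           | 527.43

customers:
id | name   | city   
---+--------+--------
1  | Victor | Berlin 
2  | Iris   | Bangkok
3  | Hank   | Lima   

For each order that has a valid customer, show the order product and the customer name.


INNER JOIN keeps only orders rows whose customer_id matches an id in customers. Walk through each order:
  - order 1 (Laptop): customer_id=2 -> matches Iris
  - order 2 (Headphones): customer_id=3 -> matches Hank
  - order 3 (Cable): customer_id=1 -> matches Victor
  - order 4 (Desk): customer_id=1 -> matches Victor
  - order 5 (Router): customer_id=3 -> matches Hank
  - order 6 (Notebook): customer_id=2 -> matches Iris
  - order 7 (Printer): customer_id=1 -> matches Victor
  - order 8 (Pen): customer_id=NULL, no match -> dropped
  - order 9 (Monitor): customer_id=1 -> matches Victor
So 1 of 9 rows is dropped.

SQL:
SELECT a.product, b.name AS customer
FROM orders a
INNER JOIN customers b ON a.customer_id = b.id

Result:
product    | customer
-----------+---------
Laptop     | Iris    
Headphones | Hank    
Cable      | Victor  
Desk       | Victor  
Router     | Hank    
Notebook   | Iris    
Printer    | Victor  
Monitor    | Victor  


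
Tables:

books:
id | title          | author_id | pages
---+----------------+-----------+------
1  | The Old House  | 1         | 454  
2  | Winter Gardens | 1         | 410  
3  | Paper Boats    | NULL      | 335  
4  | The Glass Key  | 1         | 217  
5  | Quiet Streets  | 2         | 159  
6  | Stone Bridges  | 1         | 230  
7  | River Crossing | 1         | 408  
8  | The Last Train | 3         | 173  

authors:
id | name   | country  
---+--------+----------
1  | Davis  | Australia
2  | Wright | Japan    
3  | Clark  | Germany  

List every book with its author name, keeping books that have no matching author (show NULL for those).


LEFT JOIN keeps every row from books (the left table); where author_id has no match in authors, the author columns become NULL. Walk through each book:
  - book 1 (The Old House): author_id=1 -> matches Davis
  - book 2 (Winter Gardens): author_id=1 -> matches Davis
  - book 3 (Paper Boats): author_id=NULL, no match -> kept with NULL
  - book 4 (The Glass Key): author_id=1 -> matches Davis
  - book 5 (Quiet Streets): author_id=2 -> matches Wright
  - book 6 (Stone Bridges): author_id=1 -> matches Davis
  - book 7 (River Crossing): author_id=1 -> matches Davis
  - book 8 (The Last Train): author_id=3 -> matches Clark
All 8 rows appear; 1 has NULL author.

SQL:
SELECT a.title, b.name AS author
FROM books a
LEFT JOIN authors b ON a.author_id = b.id

Result:
title          | author
---------------+-------
The Old House  | Davis 
Winter Gardens | Davis 
Paper Boats    | NULL  
The Glass Key  | Davis 
Quiet Streets  | Wright
Stone Bridges  | Davis 
River Crossing | Davis 
The Last Train | Clark 


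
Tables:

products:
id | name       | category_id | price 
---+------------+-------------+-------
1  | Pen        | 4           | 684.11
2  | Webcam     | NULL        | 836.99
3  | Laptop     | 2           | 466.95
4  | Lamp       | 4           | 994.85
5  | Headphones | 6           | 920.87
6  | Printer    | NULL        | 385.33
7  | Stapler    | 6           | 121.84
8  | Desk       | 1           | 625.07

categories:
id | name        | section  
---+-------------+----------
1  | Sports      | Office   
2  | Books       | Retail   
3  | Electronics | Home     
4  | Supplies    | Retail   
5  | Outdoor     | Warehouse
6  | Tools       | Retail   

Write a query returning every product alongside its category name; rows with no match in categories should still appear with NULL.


LEFT JOIN keeps every row from products (the left table); where category_id has no match in categories, the category columns become NULL. Walk through each product:
  - product 1 (Pen): category_id=4 -> matches Supplies
  - product 2 (Webcam): category_id=NULL, no match -> kept with NULL
  - product 3 (Laptop): category_id=2 -> matches Books
  - product 4 (Lamp): category_id=4 -> matches Supplies
  - product 5 (Headphones): category_id=6 -> matches Tools
  - product 6 (Printer): category_id=NULL, no match -> kept with NULL
  - product 7 (Stapler): category_id=6 -> matches Tools
  - product 8 (Desk): category_id=1 -> matches Sports
All 8 rows appear; 2 have NULL category.

SQL:
SELECT a.name, b.name AS category
FROM products a
LEFT JOIN categories b ON a.category_id = b.id

Result:
name       | category
-----------+---------
Pen        | Supplies
Webcam     | NULL    
Laptop     | Books   
Lamp       | Supplies
Headphones | Tools   
Printer    | NULL    
Stapler    | Tools   
Desk       | Sports  


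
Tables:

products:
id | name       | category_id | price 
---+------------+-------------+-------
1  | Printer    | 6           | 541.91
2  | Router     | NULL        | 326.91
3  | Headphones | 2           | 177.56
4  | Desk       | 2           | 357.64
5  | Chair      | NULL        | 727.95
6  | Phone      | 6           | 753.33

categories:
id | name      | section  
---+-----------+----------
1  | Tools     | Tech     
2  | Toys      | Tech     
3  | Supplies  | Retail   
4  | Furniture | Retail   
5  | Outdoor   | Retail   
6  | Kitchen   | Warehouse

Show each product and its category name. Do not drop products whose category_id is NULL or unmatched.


LEFT JOIN keeps every row from products (the left table); where category_id has no match in categories, the category columns become NULL. Walk through each product:
  - product 1 (Printer): category_id=6 -> matches Kitchen
  - product 2 (Router): category_id=NULL, no match -> kept with NULL
  - product 3 (Headphones): category_id=2 -> matches Toys
  - product 4 (Desk): category_id=2 -> matches Toys
  - product 5 (Chair): category_id=NULL, no match -> kept with NULL
  - product 6 (Phone): category_id=6 -> matches Kitchen
All 6 rows appear; 2 have NULL category.

SQL:
SELECT a.name, b.name AS category
FROM products a
LEFT JOIN categories b ON a.category_id = b.id

Result:
name       | category
-----------+---------
Printer    | Kitchen 
Router     | NULL    
Headphones | Toys    
Desk       | Toys    
Chair      | NULL    
Phone      | Kitchen 


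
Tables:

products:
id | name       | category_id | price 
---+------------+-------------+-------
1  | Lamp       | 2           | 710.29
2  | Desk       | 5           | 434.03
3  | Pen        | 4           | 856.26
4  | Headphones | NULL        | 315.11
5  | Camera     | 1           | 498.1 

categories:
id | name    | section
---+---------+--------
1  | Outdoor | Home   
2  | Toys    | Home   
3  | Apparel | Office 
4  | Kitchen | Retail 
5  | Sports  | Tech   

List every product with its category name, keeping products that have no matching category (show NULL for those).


LEFT JOIN keeps every row from products (the left table); where category_id has no match in categories, the category columns become NULL. Walk through each product:
  - product 1 (Lamp): category_id=2 -> matches Toys
  - product 2 (Desk): category_id=5 -> matches Sports
  - product 3 (Pen): category_id=4 -> matches Kitchen
  - product 4 (Headphones): category_id=NULL, no match -> kept with NULL
  - product 5 (Camera): category_id=1 -> matches Outdoor
All 5 rows appear; 1 has NULL category.

SQL:
SELECT a.name, b.name AS category
FROM products a
LEFT JOIN categories b ON a.category_id = b.id

Result:
name       | category
-----------+---------
Lamp       | Toys    
Desk       | Sports  
Pen        | Kitchen 
Headphones | NULL    
Camera     | Outdoor 


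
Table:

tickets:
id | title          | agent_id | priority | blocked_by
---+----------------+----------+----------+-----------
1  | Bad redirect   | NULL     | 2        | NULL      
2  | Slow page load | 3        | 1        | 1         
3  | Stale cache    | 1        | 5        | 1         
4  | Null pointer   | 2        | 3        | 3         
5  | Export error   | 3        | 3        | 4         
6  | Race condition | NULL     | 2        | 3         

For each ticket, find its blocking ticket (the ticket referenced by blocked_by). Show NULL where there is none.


This is a self-join: tickets is joined to a second copy of itself, matching each row's blocked_by to another row's id. Use LEFT JOIN so rows with blocked_by=NULL are kept.
  - ticket 1 (Bad redirect): blocked_by=NULL -> NULL
  - ticket 2 (Slow page load): blocked_by=1 -> Bad redirect
  - ticket 3 (Stale cache): blocked_by=1 -> Bad redirect
  - ticket 4 (Null pointer): blocked_by=3 -> Stale cache
  - ticket 5 (Export error): blocked_by=4 -> Null pointer
  - ticket 6 (Race condition): blocked_by=3 -> Stale cache

SQL:
SELECT a.title AS item, b.title AS blocked_by
FROM tickets a
LEFT JOIN tickets b ON a.blocked_by = b.id

Result:
item           | blocked_by  
---------------+-------------
Bad redirect   | NULL        
Slow page load | Bad redirect
Stale cache    | Bad redirect
Null pointer   | Stale cache 
Export error   | Null pointer
Race condition | Stale cache 


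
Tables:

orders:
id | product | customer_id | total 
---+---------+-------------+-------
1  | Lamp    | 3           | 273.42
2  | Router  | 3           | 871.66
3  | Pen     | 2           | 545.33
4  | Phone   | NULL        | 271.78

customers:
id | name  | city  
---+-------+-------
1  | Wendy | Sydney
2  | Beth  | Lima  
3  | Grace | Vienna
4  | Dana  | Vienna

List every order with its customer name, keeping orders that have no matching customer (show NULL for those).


LEFT JOIN keeps every row from orders (the left table); where customer_id has no match in customers, the customer columns become NULL. Walk through each order:
  - order 1 (Lamp): customer_id=3 -> matches Grace
  - order 2 (Router): customer_id=3 -> matches Grace
  - order 3 (Pen): customer_id=2 -> matches Beth
  - order 4 (Phone): customer_id=NULL, no match -> kept with NULL
All 4 rows appear; 1 has NULL customer.

SQL:
SELECT a.product, b.name AS customer
FROM orders a
LEFT JOIN customers b ON a.customer_id = b.id

Result:
product | customer
--------+---------
Lamp    | Grace   
Router  | Grace   
Pen     | Beth    
Phone   | NULL    


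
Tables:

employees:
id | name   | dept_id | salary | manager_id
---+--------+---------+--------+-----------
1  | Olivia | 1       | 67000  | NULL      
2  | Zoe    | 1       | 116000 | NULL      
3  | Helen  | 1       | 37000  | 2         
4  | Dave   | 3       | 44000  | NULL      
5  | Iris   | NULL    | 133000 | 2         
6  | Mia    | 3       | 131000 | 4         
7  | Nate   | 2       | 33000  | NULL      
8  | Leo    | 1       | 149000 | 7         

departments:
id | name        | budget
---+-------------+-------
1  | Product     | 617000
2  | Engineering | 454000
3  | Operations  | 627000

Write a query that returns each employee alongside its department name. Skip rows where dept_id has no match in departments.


INNER JOIN keeps only employees rows whose dept_id matches an id in departments. Walk through each employee:
  - employee 1 (Olivia): dept_id=1 -> matches Product
  - employee 2 (Zoe): dept_id=1 -> matches Product
  - employee 3 (Helen): dept_id=1 -> matches Product
  - employee 4 (Dave): dept_id=3 -> matches Operations
  - employee 5 (Iris): dept_id=NULL, no match -> dropped
  - employee 6 (Mia): dept_id=3 -> matches Operations
  - employee 7 (Nate): dept_id=2 -> matches Engineering
  - employee 8 (Leo): dept_id=1 -> matches Product
So 1 of 8 rows is dropped.

SQL:
SELECT a.name, b.name AS department
FROM employees a
INNER JOIN departments b ON a.dept_id = b.id

Result:
name   | department 
-------+------------
Olivia | Product    
Zoe    | Product    
Helen  | Product    
Dave   | Operations 
Mia    | Operations 
Nate   | Engineering
Leo    | Product    


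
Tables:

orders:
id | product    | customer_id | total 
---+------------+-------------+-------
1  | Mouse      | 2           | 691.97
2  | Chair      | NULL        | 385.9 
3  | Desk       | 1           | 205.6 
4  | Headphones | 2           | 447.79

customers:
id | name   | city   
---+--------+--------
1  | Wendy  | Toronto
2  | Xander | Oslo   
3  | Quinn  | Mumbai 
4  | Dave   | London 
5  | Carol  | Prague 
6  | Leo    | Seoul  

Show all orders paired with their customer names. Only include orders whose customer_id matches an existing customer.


INNER JOIN keeps only orders rows whose customer_id matches an id in customers. Walk through each order:
  - order 1 (Mouse): customer_id=2 -> matches Xander
  - order 2 (Chair): customer_id=NULL, no match -> dropped
  - order 3 (Desk): customer_id=1 -> matches Wendy
  - order 4 (Headphones): customer_id=2 -> matches Xander
So 1 of 4 rows is dropped.

SQL:
SELECT a.product, b.name AS customer
FROM orders a
INNER JOIN customers b ON a.customer_id = b.id

Result:
product    | customer
-----------+---------
Mouse      | Xander  
Desk       | Wendy   
Headphones | Xander  


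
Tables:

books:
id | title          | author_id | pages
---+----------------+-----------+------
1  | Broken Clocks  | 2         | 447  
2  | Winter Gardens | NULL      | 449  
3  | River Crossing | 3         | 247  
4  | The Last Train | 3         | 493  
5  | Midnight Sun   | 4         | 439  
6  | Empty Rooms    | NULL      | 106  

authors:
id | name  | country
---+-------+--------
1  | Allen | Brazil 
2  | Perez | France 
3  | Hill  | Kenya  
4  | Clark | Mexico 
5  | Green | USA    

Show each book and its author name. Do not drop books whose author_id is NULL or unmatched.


LEFT JOIN keeps every row from books (the left table); where author_id has no match in authors, the author columns become NULL. Walk through each book:
  - book 1 (Broken Clocks): author_id=2 -> matches Perez
  - book 2 (Winter Gardens): author_id=NULL, no match -> kept with NULL
  - book 3 (River Crossing): author_id=3 -> matches Hill
  - book 4 (The Last Train): author_id=3 -> matches Hill
  - book 5 (Midnight Sun): author_id=4 -> matches Clark
  - book 6 (Empty Rooms): author_id=NULL, no match -> kept with NULL
All 6 rows appear; 2 have NULL author.

SQL:
SELECT a.title, b.name AS author
FROM books a
LEFT JOIN authors b ON a.author_id = b.id

Result:
title          | author
---------------+-------
Broken Clocks  | Perez 
Winter Gardens | NULL  
River Crossing | Hill  
The Last Train | Hill  
Midnight Sun   | Clark 
Empty Rooms    | NULL  


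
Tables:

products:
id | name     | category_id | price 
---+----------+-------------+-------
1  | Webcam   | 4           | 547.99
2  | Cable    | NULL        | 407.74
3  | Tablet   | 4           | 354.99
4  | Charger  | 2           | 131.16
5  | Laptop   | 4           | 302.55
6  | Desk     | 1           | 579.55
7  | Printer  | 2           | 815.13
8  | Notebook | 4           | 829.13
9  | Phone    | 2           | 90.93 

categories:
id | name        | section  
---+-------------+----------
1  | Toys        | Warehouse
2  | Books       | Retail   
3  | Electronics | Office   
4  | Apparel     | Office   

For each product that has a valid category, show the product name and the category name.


INNER JOIN keeps only products rows whose category_id matches an id in categories. Walk through each product:
  - product 1 (Webcam): category_id=4 -> matches Apparel
  - product 2 (Cable): category_id=NULL, no match -> dropped
  - product 3 (Tablet): category_id=4 -> matches Apparel
  - product 4 (Charger): category_id=2 -> matches Books
  - product 5 (Laptop): category_id=4 -> matches Apparel
  - product 6 (Desk): category_id=1 -> matches Toys
  - product 7 (Printer): category_id=2 -> matches Books
  - product 8 (Notebook): category_id=4 -> matches Apparel
  - product 9 (Phone): category_id=2 -> matches Books
So 1 of 9 rows is dropped.

SQL:
SELECT a.name, b.name AS category
FROM products a
INNER JOIN categories b ON a.category_id = b.id

Result:
name     | category
---------+---------
Webcam   | Apparel 
Tablet   | Apparel 
Charger  | Books   
Laptop   | Apparel 
Desk     | Toys    
Printer  | Books   
Notebook | Apparel 
Phone    | Books   


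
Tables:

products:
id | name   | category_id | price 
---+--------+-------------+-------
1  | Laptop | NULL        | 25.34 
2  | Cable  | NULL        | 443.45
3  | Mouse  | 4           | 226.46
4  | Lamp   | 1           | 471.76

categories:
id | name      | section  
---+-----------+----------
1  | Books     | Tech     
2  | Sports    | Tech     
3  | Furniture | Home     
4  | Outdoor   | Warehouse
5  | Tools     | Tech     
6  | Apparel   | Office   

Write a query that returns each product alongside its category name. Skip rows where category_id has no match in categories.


INNER JOIN keeps only products rows whose category_id matches an id in categories. Walk through each product:
  - product 1 (Laptop): category_id=NULL, no match -> dropped
  - product 2 (Cable): category_id=NULL, no match -> dropped
  - product 3 (Mouse): category_id=4 -> matches Outdoor
  - product 4 (Lamp): category_id=1 -> matches Books
So 2 of 4 rows are dropped.

SQL:
SELECT a.name, b.name AS category
FROM products a
INNER JOIN categories b ON a.category_id = b.id

Result:
name  | category
------+---------
Mouse | Outdoor 
Lamp  | Books   


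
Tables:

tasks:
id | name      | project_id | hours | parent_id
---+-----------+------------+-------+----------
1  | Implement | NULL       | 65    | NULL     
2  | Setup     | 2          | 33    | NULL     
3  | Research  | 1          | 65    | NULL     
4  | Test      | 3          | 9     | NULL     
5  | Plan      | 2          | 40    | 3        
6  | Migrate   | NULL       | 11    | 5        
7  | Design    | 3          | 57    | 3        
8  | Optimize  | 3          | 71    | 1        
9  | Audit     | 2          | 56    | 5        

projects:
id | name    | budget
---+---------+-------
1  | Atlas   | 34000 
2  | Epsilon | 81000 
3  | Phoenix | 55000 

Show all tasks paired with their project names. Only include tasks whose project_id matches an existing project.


INNER JOIN keeps only tasks rows whose project_id matches an id in projects. Walk through each task:
  - task 1 (Implement): project_id=NULL, no match -> dropped
  - task 2 (Setup): project_id=2 -> matches Epsilon
  - task 3 (Research): project_id=1 -> matches Atlas
  - task 4 (Test): project_id=3 -> matches Phoenix
  - task 5 (Plan): project_id=2 -> matches Epsilon
  - task 6 (Migrate): project_id=NULL, no match -> dropped
  - task 7 (Design): project_id=3 -> matches Phoenix
  - task 8 (Optimize): project_id=3 -> matches Phoenix
  - task 9 (Audit): project_id=2 -> matches Epsilon
So 2 of 9 rows are dropped.

SQL:
SELECT a.name, b.name AS project
FROM tasks a
INNER JOIN projects b ON a.project_id = b.id

Result:
name     | project
---------+--------
Setup    | Epsilon
Research | Atlas  
Test     | Phoenix
Plan     | Epsilon
Design   | Phoenix
Optimize | Phoenix
Audit    | Epsilon


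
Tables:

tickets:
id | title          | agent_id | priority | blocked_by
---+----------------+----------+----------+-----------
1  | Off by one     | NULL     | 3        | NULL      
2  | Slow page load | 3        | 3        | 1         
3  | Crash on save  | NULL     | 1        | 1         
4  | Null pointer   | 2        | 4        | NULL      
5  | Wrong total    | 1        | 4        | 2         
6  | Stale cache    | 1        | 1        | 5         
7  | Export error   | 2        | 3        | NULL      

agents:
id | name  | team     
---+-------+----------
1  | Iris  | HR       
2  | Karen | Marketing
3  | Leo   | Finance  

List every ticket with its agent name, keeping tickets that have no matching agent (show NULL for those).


LEFT JOIN keeps every row from tickets (the left table); where agent_id has no match in agents, the agent columns become NULL. Walk through each ticket:
  - ticket 1 (Off by one): agent_id=NULL, no match -> kept with NULL
  - ticket 2 (Slow page load): agent_id=3 -> matches Leo
  - ticket 3 (Crash on save): agent_id=NULL, no match -> kept with NULL
  - ticket 4 (Null pointer): agent_id=2 -> matches Karen
  - ticket 5 (Wrong total): agent_id=1 -> matches Iris
  - ticket 6 (Stale cache): agent_id=1 -> matches Iris
  - ticket 7 (Export error): agent_id=2 -> matches Karen
All 7 rows appear; 2 have NULL agent.

SQL:
SELECT a.title, b.name AS agent
FROM tickets a
LEFT JOIN agents b ON a.agent_id = b.id

Result:
title          | agent
---------------+------
Off by one     | NULL 
Slow page load | Leo  
Crash on save  | NULL 
Null pointer   | Karen
Wrong total    | Iris 
Stale cache    | Iris 
Export error   | Karen


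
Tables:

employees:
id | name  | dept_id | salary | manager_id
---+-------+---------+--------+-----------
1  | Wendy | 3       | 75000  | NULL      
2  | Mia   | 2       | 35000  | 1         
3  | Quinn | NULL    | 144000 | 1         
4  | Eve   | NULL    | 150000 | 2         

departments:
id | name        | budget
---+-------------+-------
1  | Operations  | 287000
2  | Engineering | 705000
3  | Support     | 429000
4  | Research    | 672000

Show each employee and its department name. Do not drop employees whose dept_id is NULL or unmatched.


LEFT JOIN keeps every row from employees (the left table); where dept_id has no match in departments, the department columns become NULL. Walk through each employee:
  - employee 1 (Wendy): dept_id=3 -> matches Support
  - employee 2 (Mia): dept_id=2 -> matches Engineering
  - employee 3 (Quinn): dept_id=NULL, no match -> kept with NULL
  - employee 4 (Eve): dept_id=NULL, no match -> kept with NULL
All 4 rows appear; 2 have NULL department.

SQL:
SELECT a.name, b.name AS department
FROM employees a
LEFT JOIN departments b ON a.dept_id = b.id

Result:
name  | department 
------+------------
Wendy | Support    
Mia   | Engineering
Quinn | NULL       
Eve   | NULL       


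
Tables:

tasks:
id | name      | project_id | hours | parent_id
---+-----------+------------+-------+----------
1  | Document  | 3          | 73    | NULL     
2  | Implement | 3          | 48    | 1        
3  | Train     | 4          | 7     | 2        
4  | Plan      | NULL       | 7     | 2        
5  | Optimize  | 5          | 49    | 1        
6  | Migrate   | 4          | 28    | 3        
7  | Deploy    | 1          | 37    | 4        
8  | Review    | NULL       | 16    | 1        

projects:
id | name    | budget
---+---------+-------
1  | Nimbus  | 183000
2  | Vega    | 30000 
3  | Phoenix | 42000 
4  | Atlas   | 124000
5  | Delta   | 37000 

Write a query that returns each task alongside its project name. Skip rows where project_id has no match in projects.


INNER JOIN keeps only tasks rows whose project_id matches an id in projects. Walk through each task:
  - task 1 (Document): project_id=3 -> matches Phoenix
  - task 2 (Implement): project_id=3 -> matches Phoenix
  - task 3 (Train): project_id=4 -> matches Atlas
  - task 4 (Plan): project_id=NULL, no match -> dropped
  - task 5 (Optimize): project_id=5 -> matches Delta
  - task 6 (Migrate): project_id=4 -> matches Atlas
  - task 7 (Deploy): project_id=1 -> matches Nimbus
  - task 8 (Review): project_id=NULL, no match -> dropped
So 2 of 8 rows are dropped.

SQL:
SELECT a.name, b.name AS project
FROM tasks a
INNER JOIN projects b ON a.project_id = b.id

Result:
name      | project
----------+--------
Document  | Phoenix
Implement | Phoenix
Train     | Atlas  
Optimize  | Delta  
Migrate   | Atlas  
Deploy    | Nimbus 
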